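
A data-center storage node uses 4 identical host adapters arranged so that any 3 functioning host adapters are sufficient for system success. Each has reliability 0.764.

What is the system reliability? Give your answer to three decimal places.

R = Σ_{i=3}^{4} C(4,i) p^i (1−p)^{4−i} with p = 0.764
C(4,3)·0.764^3·0.236^1 = 0.42097
C(4,4)·0.764^4·0.236^0 = 0.34070
Sum = 0.762

0.762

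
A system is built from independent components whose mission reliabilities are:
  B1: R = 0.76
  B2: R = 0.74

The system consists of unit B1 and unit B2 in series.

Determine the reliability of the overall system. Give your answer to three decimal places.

Series (B1 and B2): 0.76000 × 0.74000 = 0.562

0.562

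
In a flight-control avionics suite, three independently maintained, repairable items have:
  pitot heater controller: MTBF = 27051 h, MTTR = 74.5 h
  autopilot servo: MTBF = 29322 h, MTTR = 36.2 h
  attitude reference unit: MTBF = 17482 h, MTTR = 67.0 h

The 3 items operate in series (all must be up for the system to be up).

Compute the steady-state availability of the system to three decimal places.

A(pitot heater controller) = MTBF/(MTBF+MTTR) = 27051/(27051+74.5) = 0.997254
A(autopilot servo) = MTBF/(MTBF+MTTR) = 29322/(29322+36.2) = 0.998767
A(attitude reference unit) = MTBF/(MTBF+MTTR) = 17482/(17482+67.0) = 0.996182
Series availability: 0.997254 × 0.998767 × 0.996182 = 0.992

0.992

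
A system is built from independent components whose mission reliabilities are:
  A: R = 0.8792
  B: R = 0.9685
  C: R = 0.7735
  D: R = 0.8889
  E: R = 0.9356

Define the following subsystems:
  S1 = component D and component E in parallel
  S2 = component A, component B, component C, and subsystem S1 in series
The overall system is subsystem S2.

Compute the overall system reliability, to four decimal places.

0.6539

Parallel (D and E): 1 − (1 − 0.888900)(1 − 0.935600) = 0.992845
Series (A, B, C, and [0.992845]): 0.879200 × 0.968500 × 0.773500 × 0.992845 = 0.6539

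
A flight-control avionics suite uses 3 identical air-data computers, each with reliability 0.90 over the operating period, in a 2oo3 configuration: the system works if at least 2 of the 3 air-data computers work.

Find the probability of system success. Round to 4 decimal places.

0.9720

R = Σ_{i=2}^{3} C(3,i) p^i (1−p)^{3−i} with p = 0.90
C(3,2)·0.90^2·0.10^1 = 0.243000
C(3,3)·0.90^3·0.10^0 = 0.729000
Sum = 0.9720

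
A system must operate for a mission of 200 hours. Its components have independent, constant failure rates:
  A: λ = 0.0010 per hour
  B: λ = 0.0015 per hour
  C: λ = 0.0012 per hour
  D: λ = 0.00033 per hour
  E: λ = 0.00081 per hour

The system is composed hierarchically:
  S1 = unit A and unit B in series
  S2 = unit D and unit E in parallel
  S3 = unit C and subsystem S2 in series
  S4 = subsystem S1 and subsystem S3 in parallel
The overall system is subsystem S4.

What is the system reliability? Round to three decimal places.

R(A) = exp(−0.0010 × 200) = 0.81873
R(B) = exp(−0.0015 × 200) = 0.74082
R(C) = exp(−0.0012 × 200) = 0.78663
R(D) = exp(−0.00033 × 200) = 0.93613
R(E) = exp(−0.00081 × 200) = 0.85044
Series (A and B): 0.81873 × 0.74082 = 0.60653
Parallel (D and E): 1 − (1 − 0.93613)(1 − 0.85044) = 0.99045
Series (C and [0.99045]): 0.78663 × 0.99045 = 0.77912
Parallel ([0.60653] and [0.77912]): 1 − (1 − 0.60653)(1 − 0.77912) = 0.913

0.913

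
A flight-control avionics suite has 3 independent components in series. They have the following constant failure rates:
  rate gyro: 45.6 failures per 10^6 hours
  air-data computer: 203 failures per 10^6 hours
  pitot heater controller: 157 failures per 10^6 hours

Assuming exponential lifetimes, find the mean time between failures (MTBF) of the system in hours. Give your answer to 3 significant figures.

2470

Series of exponential components: λ_sys = Σ λ_i
λ_sys = 0.0000456 + 0.000203 + 0.000157 = 4.0560e-04 /h
MTBF = 1 / λ_sys = 2470 h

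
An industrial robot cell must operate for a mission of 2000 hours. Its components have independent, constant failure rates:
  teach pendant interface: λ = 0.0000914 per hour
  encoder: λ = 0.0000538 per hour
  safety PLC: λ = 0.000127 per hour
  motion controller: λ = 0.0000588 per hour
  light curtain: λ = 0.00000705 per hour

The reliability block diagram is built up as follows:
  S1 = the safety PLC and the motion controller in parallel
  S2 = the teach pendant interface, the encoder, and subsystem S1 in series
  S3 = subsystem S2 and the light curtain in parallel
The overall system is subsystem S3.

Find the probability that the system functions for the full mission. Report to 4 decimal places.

R(teach pendant interface) = exp(−0.0000914 × 2000) = 0.832935
R(encoder) = exp(−0.0000538 × 2000) = 0.897987
R(safety PLC) = exp(−0.000127 × 2000) = 0.775692
R(motion controller) = exp(−0.0000588 × 2000) = 0.889052
R(light curtain) = exp(−0.00000705 × 2000) = 0.985999
Parallel (safety PLC and motion controller): 1 − (1 − 0.775692)(1 − 0.889052) = 0.975113
Series (teach pendant interface, encoder, and [0.975113]): 0.832935 × 0.897987 × 0.975113 = 0.729350
Parallel ([0.729350] and light curtain): 1 − (1 − 0.729350)(1 − 0.985999) = 0.9962

0.9962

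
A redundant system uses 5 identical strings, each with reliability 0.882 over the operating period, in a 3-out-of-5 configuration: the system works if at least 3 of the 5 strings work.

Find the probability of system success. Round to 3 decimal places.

R = Σ_{i=3}^{5} C(5,i) p^i (1−p)^{5−i} with p = 0.882
C(5,3)·0.882^3·0.118^2 = 0.09554
C(5,4)·0.882^4·0.118^1 = 0.35705
C(5,5)·0.882^5·0.118^0 = 0.53376
Sum = 0.986

0.986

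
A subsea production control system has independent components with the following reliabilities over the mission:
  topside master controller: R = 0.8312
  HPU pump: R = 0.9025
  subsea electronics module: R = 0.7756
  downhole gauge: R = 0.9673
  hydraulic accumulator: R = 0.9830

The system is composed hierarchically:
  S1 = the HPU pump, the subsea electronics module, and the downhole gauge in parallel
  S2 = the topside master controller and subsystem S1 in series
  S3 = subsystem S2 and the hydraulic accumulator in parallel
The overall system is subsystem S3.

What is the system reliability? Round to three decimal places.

0.997

Parallel (HPU pump, subsea electronics module, and downhole gauge): 1 − (1 − 0.90250)(1 − 0.77560)(1 − 0.96730) = 0.99928
Series (topside master controller and [0.99928]): 0.83120 × 0.99928 = 0.83060
Parallel ([0.83060] and hydraulic accumulator): 1 − (1 − 0.83060)(1 − 0.98300) = 0.997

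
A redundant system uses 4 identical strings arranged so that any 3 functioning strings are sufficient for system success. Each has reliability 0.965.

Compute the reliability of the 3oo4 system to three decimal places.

0.993

R = Σ_{i=3}^{4} C(4,i) p^i (1−p)^{4−i} with p = 0.965
C(4,3)·0.965^3·0.035^1 = 0.12581
C(4,4)·0.965^4·0.035^0 = 0.86718
Sum = 0.993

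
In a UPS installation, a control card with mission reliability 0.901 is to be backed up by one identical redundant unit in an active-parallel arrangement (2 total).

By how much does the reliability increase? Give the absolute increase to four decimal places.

0.0892

R_before = 0.901
R_after = 1 − (1 − 0.901)^2 = 0.9902
ΔR = 0.9902 − 0.901 = 0.0892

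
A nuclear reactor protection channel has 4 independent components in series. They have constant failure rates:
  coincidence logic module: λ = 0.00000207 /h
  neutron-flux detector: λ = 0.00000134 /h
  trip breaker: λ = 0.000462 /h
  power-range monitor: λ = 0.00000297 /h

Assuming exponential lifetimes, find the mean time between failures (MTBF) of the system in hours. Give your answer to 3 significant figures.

2140

Series of exponential components: λ_sys = Σ λ_i
λ_sys = 0.00000207 + 0.00000134 + 0.000462 + 0.00000297 = 4.6838e-04 /h
MTBF = 1 / λ_sys = 2140 h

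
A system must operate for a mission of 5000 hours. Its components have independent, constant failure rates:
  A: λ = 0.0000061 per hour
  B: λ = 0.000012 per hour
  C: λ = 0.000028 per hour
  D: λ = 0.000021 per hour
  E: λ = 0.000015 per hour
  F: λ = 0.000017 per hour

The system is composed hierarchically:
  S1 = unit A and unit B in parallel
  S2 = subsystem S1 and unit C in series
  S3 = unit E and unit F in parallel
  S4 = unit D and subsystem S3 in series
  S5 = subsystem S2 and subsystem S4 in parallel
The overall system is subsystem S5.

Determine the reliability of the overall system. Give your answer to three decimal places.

R(A) = exp(−0.0000061 × 5000) = 0.96996
R(B) = exp(−0.000012 × 5000) = 0.94176
R(C) = exp(−0.000028 × 5000) = 0.86936
R(D) = exp(−0.000021 × 5000) = 0.90032
R(E) = exp(−0.000015 × 5000) = 0.92774
R(F) = exp(−0.000017 × 5000) = 0.91851
Parallel (A and B): 1 − (1 − 0.96996)(1 − 0.94176) = 0.99825
Series ([0.99825] and C): 0.99825 × 0.86936 = 0.86784
Parallel (E and F): 1 − (1 − 0.92774)(1 − 0.91851) = 0.99411
Series (D and [0.99411]): 0.90032 × 0.99411 = 0.89502
Parallel ([0.86784] and [0.89502]): 1 − (1 − 0.86784)(1 − 0.89502) = 0.986

0.986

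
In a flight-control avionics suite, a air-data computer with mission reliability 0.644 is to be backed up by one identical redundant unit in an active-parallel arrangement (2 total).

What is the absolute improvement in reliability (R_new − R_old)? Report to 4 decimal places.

R_before = 0.644
R_after = 1 − (1 − 0.644)^2 = 0.8733
ΔR = 0.8733 − 0.644 = 0.2293

0.2293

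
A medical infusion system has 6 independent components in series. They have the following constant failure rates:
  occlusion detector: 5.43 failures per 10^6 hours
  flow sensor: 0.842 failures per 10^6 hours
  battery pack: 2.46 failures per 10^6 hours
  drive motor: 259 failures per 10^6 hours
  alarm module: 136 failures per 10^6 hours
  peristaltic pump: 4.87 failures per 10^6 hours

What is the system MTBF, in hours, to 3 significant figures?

2450

Series of exponential components: λ_sys = Σ λ_i
λ_sys = 0.00000543 + 0.000000842 + 0.00000246 + 0.000259 + 0.000136 + 0.00000487 = 4.0860e-04 /h
MTBF = 1 / λ_sys = 2450 h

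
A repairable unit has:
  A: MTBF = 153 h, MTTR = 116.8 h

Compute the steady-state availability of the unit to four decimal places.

0.5671

A(A) = MTBF/(MTBF+MTTR) = 153/(153+116.8) = 0.5671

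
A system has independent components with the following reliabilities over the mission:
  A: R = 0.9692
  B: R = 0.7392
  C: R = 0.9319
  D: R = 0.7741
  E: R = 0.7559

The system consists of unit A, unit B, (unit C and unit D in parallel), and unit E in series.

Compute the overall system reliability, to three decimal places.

0.533

Parallel (C and D): 1 − (1 − 0.93190)(1 − 0.77410) = 0.98462
Series (A, B, [0.98462], and E): 0.96920 × 0.73920 × 0.98462 × 0.75590 = 0.533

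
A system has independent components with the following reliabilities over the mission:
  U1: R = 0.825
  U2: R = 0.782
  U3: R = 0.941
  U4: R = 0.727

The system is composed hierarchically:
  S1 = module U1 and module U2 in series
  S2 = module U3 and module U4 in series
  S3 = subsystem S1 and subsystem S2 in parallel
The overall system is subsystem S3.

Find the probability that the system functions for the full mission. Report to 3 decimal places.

Series (U1 and U2): 0.82500 × 0.78200 = 0.64515
Series (U3 and U4): 0.94100 × 0.72700 = 0.68411
Parallel ([0.64515] and [0.68411]): 1 − (1 − 0.64515)(1 − 0.68411) = 0.888

0.888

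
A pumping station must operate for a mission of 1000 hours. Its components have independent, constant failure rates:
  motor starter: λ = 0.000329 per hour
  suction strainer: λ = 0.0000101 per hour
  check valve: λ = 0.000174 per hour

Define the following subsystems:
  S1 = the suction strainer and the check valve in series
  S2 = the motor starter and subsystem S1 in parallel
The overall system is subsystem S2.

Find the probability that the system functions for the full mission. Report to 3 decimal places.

R(motor starter) = exp(−0.000329 × 1000) = 0.71964
R(suction strainer) = exp(−0.0000101 × 1000) = 0.98995
R(check valve) = exp(−0.000174 × 1000) = 0.84030
Series (suction strainer and check valve): 0.98995 × 0.84030 = 0.83185
Parallel (motor starter and [0.83185]): 1 − (1 − 0.71964)(1 − 0.83185) = 0.953

0.953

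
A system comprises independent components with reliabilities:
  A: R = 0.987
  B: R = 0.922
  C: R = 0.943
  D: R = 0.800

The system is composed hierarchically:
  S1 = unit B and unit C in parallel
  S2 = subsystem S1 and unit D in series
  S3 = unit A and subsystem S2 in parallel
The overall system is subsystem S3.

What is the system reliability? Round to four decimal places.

0.9974

Parallel (B and C): 1 − (1 − 0.922000)(1 − 0.943000) = 0.995554
Series ([0.995554] and D): 0.995554 × 0.800000 = 0.796443
Parallel (A and [0.796443]): 1 − (1 − 0.987000)(1 − 0.796443) = 0.9974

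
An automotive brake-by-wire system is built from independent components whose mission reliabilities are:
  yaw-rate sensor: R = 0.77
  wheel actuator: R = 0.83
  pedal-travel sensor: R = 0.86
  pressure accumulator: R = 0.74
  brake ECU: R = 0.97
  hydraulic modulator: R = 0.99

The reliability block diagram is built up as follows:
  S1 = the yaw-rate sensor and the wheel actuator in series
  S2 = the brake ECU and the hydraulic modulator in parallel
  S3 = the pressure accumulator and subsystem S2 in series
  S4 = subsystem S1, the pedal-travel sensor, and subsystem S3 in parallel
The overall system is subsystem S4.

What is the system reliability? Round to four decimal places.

0.9869

Series (yaw-rate sensor and wheel actuator): 0.770000 × 0.830000 = 0.639100
Parallel (brake ECU and hydraulic modulator): 1 − (1 − 0.970000)(1 − 0.990000) = 0.999700
Series (pressure accumulator and [0.999700]): 0.740000 × 0.999700 = 0.739778
Parallel ([0.639100], pedal-travel sensor, and [0.739778]): 1 − (1 − 0.639100)(1 − 0.860000)(1 − 0.739778) = 0.9869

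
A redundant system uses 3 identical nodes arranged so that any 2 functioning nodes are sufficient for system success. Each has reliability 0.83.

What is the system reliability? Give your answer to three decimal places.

0.923

R = Σ_{i=2}^{3} C(3,i) p^i (1−p)^{3−i} with p = 0.83
C(3,2)·0.83^2·0.17^1 = 0.35134
C(3,3)·0.83^3·0.17^0 = 0.57179
Sum = 0.923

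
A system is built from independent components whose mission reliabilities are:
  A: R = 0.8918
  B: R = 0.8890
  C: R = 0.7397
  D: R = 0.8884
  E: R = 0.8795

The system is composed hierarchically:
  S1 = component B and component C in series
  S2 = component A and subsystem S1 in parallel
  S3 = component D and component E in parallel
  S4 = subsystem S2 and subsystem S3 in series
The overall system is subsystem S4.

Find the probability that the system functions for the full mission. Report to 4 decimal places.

0.9500

Series (B and C): 0.889000 × 0.739700 = 0.657593
Parallel (A and [0.657593]): 1 − (1 − 0.891800)(1 − 0.657593) = 0.962952
Parallel (D and E): 1 − (1 − 0.888400)(1 − 0.879500) = 0.986552
Series ([0.962952] and [0.986552]): 0.962952 × 0.986552 = 0.9500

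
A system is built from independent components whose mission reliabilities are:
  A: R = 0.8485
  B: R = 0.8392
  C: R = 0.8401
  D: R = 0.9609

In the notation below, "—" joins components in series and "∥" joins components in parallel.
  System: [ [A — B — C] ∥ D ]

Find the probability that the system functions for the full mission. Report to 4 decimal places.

Series (A, B, and C): 0.848500 × 0.839200 × 0.840100 = 0.598203
Parallel ([0.598203] and D): 1 − (1 − 0.598203)(1 − 0.960900) = 0.9843

0.9843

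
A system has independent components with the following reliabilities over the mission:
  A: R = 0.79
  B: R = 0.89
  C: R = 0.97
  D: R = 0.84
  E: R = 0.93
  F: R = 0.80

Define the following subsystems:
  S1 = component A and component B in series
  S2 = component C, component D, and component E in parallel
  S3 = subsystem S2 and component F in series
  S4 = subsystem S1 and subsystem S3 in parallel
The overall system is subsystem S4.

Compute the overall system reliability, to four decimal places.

0.9405

Series (A and B): 0.790000 × 0.890000 = 0.703100
Parallel (C, D, and E): 1 − (1 − 0.970000)(1 − 0.840000)(1 − 0.930000) = 0.999664
Series ([0.999664] and F): 0.999664 × 0.800000 = 0.799731
Parallel ([0.703100] and [0.799731]): 1 − (1 − 0.703100)(1 − 0.799731) = 0.9405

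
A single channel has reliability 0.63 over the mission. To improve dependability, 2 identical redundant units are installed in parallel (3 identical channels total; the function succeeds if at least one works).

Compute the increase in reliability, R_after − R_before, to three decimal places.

R_before = 0.63
R_after = 1 − (1 − 0.63)^3 = 0.949
ΔR = 0.949 − 0.63 = 0.319

0.319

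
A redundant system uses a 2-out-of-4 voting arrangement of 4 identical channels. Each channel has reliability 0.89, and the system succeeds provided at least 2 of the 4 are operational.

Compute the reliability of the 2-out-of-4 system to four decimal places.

0.9951

R = Σ_{i=2}^{4} C(4,i) p^i (1−p)^{4−i} with p = 0.89
C(4,2)·0.89^2·0.11^2 = 0.057506
C(4,3)·0.89^3·0.11^1 = 0.310186
C(4,4)·0.89^4·0.11^0 = 0.627422
Sum = 0.9951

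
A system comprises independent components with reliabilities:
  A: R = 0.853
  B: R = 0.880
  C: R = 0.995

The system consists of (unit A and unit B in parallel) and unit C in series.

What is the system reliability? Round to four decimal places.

Parallel (A and B): 1 − (1 − 0.853000)(1 − 0.880000) = 0.982360
Series ([0.982360] and C): 0.982360 × 0.995000 = 0.9774

0.9774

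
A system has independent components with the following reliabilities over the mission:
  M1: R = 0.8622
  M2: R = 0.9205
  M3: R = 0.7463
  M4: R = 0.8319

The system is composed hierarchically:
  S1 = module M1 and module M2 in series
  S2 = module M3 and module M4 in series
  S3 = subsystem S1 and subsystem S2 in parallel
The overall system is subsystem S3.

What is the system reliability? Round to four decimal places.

Series (M1 and M2): 0.862200 × 0.920500 = 0.793655
Series (M3 and M4): 0.746300 × 0.831900 = 0.620847
Parallel ([0.793655] and [0.620847]): 1 − (1 − 0.793655)(1 − 0.620847) = 0.9218

0.9218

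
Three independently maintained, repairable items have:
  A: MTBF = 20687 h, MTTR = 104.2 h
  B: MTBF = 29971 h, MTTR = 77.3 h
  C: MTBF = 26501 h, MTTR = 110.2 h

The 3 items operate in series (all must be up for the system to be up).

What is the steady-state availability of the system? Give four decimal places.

A(A) = MTBF/(MTBF+MTTR) = 20687/(20687+104.2) = 0.994988
A(B) = MTBF/(MTBF+MTTR) = 29971/(29971+77.3) = 0.997427
A(C) = MTBF/(MTBF+MTTR) = 26501/(26501+110.2) = 0.995859
Series availability: 0.994988 × 0.997427 × 0.995859 = 0.9883

0.9883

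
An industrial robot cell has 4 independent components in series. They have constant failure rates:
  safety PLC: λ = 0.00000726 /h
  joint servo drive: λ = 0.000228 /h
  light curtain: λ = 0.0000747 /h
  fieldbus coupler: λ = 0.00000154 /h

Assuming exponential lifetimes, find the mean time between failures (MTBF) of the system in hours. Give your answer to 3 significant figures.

Series of exponential components: λ_sys = Σ λ_i
λ_sys = 0.00000726 + 0.000228 + 0.0000747 + 0.00000154 = 3.1150e-04 /h
MTBF = 1 / λ_sys = 3210 h

3210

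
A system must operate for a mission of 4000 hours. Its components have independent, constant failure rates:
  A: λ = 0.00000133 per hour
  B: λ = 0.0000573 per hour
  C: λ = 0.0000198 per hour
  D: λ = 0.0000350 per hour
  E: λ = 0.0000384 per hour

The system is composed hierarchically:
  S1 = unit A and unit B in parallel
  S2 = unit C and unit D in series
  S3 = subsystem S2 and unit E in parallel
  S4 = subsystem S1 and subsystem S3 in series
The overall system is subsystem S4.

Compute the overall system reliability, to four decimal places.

0.9709

R(A) = exp(−0.00000133 × 4000) = 0.994694
R(B) = exp(−0.0000573 × 4000) = 0.795169
R(C) = exp(−0.0000198 × 4000) = 0.923855
R(D) = exp(−0.0000350 × 4000) = 0.869358
R(E) = exp(−0.0000384 × 4000) = 0.857615
Parallel (A and B): 1 − (1 − 0.994694)(1 − 0.795169) = 0.998913
Series (C and D): 0.923855 × 0.869358 = 0.803161
Parallel ([0.803161] and E): 1 − (1 − 0.803161)(1 − 0.857615) = 0.971973
Series ([0.998913] and [0.971973]): 0.998913 × 0.971973 = 0.9709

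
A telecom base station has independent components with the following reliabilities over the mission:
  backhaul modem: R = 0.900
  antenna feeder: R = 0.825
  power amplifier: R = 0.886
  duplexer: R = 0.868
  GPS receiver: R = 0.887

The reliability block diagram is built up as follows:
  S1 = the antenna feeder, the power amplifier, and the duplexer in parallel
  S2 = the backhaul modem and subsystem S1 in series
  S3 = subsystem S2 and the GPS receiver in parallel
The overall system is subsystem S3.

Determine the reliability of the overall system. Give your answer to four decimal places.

0.9884

Parallel (antenna feeder, power amplifier, and duplexer): 1 − (1 − 0.825000)(1 − 0.886000)(1 − 0.868000) = 0.997367
Series (backhaul modem and [0.997367]): 0.900000 × 0.997367 = 0.897630
Parallel ([0.897630] and GPS receiver): 1 − (1 − 0.897630)(1 − 0.887000) = 0.9884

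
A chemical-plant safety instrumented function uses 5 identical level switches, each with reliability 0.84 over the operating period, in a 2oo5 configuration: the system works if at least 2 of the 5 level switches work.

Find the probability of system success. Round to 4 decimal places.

R = Σ_{i=2}^{5} C(5,i) p^i (1−p)^{5−i} with p = 0.84
C(5,2)·0.84^2·0.16^3 = 0.028901
C(5,3)·0.84^3·0.16^2 = 0.151732
C(5,4)·0.84^4·0.16^1 = 0.398297
C(5,5)·0.84^5·0.16^0 = 0.418212
Sum = 0.9971

0.9971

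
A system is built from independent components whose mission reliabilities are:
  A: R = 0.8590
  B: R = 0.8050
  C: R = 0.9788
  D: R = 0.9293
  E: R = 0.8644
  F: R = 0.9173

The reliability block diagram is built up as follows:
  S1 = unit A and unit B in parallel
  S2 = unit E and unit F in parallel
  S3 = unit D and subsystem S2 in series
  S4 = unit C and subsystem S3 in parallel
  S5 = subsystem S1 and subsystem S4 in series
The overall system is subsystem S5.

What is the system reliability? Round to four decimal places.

0.9708

Parallel (A and B): 1 − (1 − 0.859000)(1 − 0.805000) = 0.972505
Parallel (E and F): 1 − (1 − 0.864400)(1 − 0.917300) = 0.988786
Series (D and [0.988786]): 0.929300 × 0.988786 = 0.918879
Parallel (C and [0.918879]): 1 − (1 − 0.978800)(1 − 0.918879) = 0.998280
Series ([0.972505] and [0.998280]): 0.972505 × 0.998280 = 0.9708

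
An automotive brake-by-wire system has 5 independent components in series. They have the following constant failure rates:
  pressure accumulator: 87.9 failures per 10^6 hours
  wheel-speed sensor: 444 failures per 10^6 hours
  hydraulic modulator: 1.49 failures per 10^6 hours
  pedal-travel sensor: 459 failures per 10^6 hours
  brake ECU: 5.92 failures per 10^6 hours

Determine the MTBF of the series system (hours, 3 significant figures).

1000

Series of exponential components: λ_sys = Σ λ_i
λ_sys = 0.0000879 + 0.000444 + 0.00000149 + 0.000459 + 0.00000592 = 9.9831e-04 /h
MTBF = 1 / λ_sys = 1000 h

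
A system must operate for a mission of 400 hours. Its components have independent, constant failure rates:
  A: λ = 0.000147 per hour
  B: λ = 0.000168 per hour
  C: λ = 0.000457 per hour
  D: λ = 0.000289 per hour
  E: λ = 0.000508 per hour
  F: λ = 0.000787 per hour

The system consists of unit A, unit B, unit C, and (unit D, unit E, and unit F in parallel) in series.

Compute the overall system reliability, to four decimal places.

R(A) = exp(−0.000147 × 400) = 0.942895
R(B) = exp(−0.000168 × 400) = 0.935008
R(C) = exp(−0.000457 × 400) = 0.832935
R(D) = exp(−0.000289 × 400) = 0.890831
R(E) = exp(−0.000508 × 400) = 0.816115
R(F) = exp(−0.000787 × 400) = 0.729935
Parallel (D, E, and F): 1 − (1 − 0.890831)(1 − 0.816115)(1 − 0.729935) = 0.994579
Series (A, B, C, and [0.994579]): 0.942895 × 0.935008 × 0.832935 × 0.994579 = 0.7303

0.7303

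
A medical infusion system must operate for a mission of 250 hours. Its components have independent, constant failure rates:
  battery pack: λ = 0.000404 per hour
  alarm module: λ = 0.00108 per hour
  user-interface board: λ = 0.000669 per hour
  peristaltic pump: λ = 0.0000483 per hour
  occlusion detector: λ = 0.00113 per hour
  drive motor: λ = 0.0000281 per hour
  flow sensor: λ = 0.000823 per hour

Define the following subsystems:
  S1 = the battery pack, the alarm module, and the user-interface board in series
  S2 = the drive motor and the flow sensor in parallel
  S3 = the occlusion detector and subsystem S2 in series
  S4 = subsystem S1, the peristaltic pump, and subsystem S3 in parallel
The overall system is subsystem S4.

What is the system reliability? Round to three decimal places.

R(battery pack) = exp(−0.000404 × 250) = 0.90393
R(alarm module) = exp(−0.00108 × 250) = 0.76338
R(user-interface board) = exp(−0.000669 × 250) = 0.84599
R(peristaltic pump) = exp(−0.0000483 × 250) = 0.98800
R(occlusion detector) = exp(−0.00113 × 250) = 0.75390
R(drive motor) = exp(−0.0000281 × 250) = 0.99300
R(flow sensor) = exp(−0.000823 × 250) = 0.81404
Series (battery pack, alarm module, and user-interface board): 0.90393 × 0.76338 × 0.84599 = 0.58377
Parallel (drive motor and flow sensor): 1 − (1 − 0.99300)(1 − 0.81404) = 0.99870
Series (occlusion detector and [0.99870]): 0.75390 × 0.99870 = 0.75292
Parallel ([0.58377], peristaltic pump, and [0.75292]): 1 − (1 − 0.58377)(1 − 0.98800)(1 − 0.75292) = 0.999

0.999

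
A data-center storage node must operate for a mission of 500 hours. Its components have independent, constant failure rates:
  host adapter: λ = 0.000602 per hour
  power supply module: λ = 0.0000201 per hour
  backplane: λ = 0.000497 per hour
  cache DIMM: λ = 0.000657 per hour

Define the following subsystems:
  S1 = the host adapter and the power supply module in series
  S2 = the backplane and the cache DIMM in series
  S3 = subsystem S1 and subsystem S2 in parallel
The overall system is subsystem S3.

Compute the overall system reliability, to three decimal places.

0.883

R(host adapter) = exp(−0.000602 × 500) = 0.74008
R(power supply module) = exp(−0.0000201 × 500) = 0.99000
R(backplane) = exp(−0.000497 × 500) = 0.77997
R(cache DIMM) = exp(−0.000657 × 500) = 0.72000
Series (host adapter and power supply module): 0.74008 × 0.99000 = 0.73268
Series (backplane and cache DIMM): 0.77997 × 0.72000 = 0.56158
Parallel ([0.73268] and [0.56158]): 1 − (1 − 0.73268)(1 − 0.56158) = 0.883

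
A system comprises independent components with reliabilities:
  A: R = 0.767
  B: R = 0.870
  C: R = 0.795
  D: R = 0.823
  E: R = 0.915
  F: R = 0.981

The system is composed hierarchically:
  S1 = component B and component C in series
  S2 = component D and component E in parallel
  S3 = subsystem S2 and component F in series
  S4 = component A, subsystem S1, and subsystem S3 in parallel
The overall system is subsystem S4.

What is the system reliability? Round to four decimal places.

Series (B and C): 0.870000 × 0.795000 = 0.691650
Parallel (D and E): 1 − (1 − 0.823000)(1 − 0.915000) = 0.984955
Series ([0.984955] and F): 0.984955 × 0.981000 = 0.966241
Parallel (A, [0.691650], and [0.966241]): 1 − (1 − 0.767000)(1 − 0.691650)(1 − 0.966241) = 0.9976

0.9976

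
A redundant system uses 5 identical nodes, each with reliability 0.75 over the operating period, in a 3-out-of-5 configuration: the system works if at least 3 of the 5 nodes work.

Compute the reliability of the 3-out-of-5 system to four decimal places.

0.8965

R = Σ_{i=3}^{5} C(5,i) p^i (1−p)^{5−i} with p = 0.75
C(5,3)·0.75^3·0.25^2 = 0.263672
C(5,4)·0.75^4·0.25^1 = 0.395508
C(5,5)·0.75^5·0.25^0 = 0.237305
Sum = 0.8965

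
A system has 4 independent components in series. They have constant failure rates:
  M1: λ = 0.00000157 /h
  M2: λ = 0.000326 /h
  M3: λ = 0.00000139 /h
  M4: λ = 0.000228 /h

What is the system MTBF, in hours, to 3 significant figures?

Series of exponential components: λ_sys = Σ λ_i
λ_sys = 0.00000157 + 0.000326 + 0.00000139 + 0.000228 = 5.5696e-04 /h
MTBF = 1 / λ_sys = 1800 h

1800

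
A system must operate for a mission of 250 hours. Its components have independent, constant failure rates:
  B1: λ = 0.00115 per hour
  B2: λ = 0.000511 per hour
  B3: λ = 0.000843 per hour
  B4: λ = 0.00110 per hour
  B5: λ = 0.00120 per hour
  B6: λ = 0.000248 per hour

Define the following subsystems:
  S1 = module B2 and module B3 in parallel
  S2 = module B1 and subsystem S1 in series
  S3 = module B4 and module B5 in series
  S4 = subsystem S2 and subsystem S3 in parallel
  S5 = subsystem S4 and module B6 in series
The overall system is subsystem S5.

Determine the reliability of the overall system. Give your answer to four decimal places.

0.8302

R(B1) = exp(−0.00115 × 250) = 0.750137
R(B2) = exp(−0.000511 × 250) = 0.880073
R(B3) = exp(−0.000843 × 250) = 0.809977
R(B4) = exp(−0.00110 × 250) = 0.759572
R(B5) = exp(−0.00120 × 250) = 0.740818
R(B6) = exp(−0.000248 × 250) = 0.939883
Parallel (B2 and B3): 1 − (1 − 0.880073)(1 − 0.809977) = 0.977211
Series (B1 and [0.977211]): 0.750137 × 0.977211 = 0.733042
Series (B4 and B5): 0.759572 × 0.740818 = 0.562705
Parallel ([0.733042] and [0.562705]): 1 − (1 − 0.733042)(1 − 0.562705) = 0.883261
Series ([0.883261] and B6): 0.883261 × 0.939883 = 0.8302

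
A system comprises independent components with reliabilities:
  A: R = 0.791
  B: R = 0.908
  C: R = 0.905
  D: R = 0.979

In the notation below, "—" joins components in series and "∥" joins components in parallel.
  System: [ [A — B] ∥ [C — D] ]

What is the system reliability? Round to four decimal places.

0.9679

Series (A and B): 0.791000 × 0.908000 = 0.718228
Series (C and D): 0.905000 × 0.979000 = 0.885995
Parallel ([0.718228] and [0.885995]): 1 − (1 − 0.718228)(1 − 0.885995) = 0.9679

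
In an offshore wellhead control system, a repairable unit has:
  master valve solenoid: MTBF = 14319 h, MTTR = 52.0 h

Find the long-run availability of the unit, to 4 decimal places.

A(master valve solenoid) = MTBF/(MTBF+MTTR) = 14319/(14319+52.0) = 0.9964

0.9964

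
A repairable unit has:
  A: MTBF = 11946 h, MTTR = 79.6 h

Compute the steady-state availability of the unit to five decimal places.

A(A) = MTBF/(MTBF+MTTR) = 11946/(11946+79.6) = 0.99338

0.99338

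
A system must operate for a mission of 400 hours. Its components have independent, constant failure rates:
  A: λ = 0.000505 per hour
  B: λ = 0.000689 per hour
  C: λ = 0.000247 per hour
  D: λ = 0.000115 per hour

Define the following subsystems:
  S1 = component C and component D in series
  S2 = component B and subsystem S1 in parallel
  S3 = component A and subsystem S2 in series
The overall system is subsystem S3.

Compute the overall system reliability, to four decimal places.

R(A) = exp(−0.000505 × 400) = 0.817095
R(B) = exp(−0.000689 × 400) = 0.759117
R(C) = exp(−0.000247 × 400) = 0.905924
R(D) = exp(−0.000115 × 400) = 0.955042
Series (C and D): 0.905924 × 0.955042 = 0.865195
Parallel (B and [0.865195]): 1 − (1 − 0.759117)(1 − 0.865195) = 0.967528
Series (A and [0.967528]): 0.817095 × 0.967528 = 0.7906

0.7906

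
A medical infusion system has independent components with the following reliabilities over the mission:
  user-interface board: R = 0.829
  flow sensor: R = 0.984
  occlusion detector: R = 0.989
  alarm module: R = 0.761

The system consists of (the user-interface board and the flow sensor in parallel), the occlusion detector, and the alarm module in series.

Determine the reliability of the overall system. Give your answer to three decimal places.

Parallel (user-interface board and flow sensor): 1 − (1 − 0.82900)(1 − 0.98400) = 0.99726
Series ([0.99726], occlusion detector, and alarm module): 0.99726 × 0.98900 × 0.76100 = 0.751

0.751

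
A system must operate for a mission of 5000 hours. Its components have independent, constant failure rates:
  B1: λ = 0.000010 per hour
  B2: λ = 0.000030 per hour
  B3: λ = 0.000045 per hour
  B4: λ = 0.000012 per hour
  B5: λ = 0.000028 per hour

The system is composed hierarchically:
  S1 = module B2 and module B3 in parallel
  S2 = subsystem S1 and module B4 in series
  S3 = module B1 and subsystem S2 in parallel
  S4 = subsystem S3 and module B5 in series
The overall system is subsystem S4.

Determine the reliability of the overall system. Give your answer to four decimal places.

0.8658

R(B1) = exp(−0.000010 × 5000) = 0.951229
R(B2) = exp(−0.000030 × 5000) = 0.860708
R(B3) = exp(−0.000045 × 5000) = 0.798516
R(B4) = exp(−0.000012 × 5000) = 0.941765
R(B5) = exp(−0.000028 × 5000) = 0.869358
Parallel (B2 and B3): 1 − (1 − 0.860708)(1 − 0.798516) = 0.971935
Series ([0.971935] and B4): 0.971935 × 0.941765 = 0.915334
Parallel (B1 and [0.915334]): 1 − (1 − 0.951229)(1 − 0.915334) = 0.995871
Series ([0.995871] and B5): 0.995871 × 0.869358 = 0.8658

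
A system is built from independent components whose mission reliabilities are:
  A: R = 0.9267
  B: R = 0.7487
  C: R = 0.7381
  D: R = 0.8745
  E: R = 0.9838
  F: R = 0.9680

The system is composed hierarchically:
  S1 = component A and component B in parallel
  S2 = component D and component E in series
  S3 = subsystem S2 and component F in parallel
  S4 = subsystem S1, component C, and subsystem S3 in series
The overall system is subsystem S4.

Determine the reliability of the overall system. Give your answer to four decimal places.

0.7213

Parallel (A and B): 1 − (1 − 0.926700)(1 − 0.748700) = 0.981580
Series (D and E): 0.874500 × 0.983800 = 0.860333
Parallel ([0.860333] and F): 1 − (1 − 0.860333)(1 − 0.968000) = 0.995531
Series ([0.981580], C, and [0.995531]): 0.981580 × 0.738100 × 0.995531 = 0.7213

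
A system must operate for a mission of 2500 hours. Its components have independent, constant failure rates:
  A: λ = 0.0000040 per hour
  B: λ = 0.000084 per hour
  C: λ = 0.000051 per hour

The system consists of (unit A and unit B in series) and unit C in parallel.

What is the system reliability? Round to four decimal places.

0.9764

R(A) = exp(−0.0000040 × 2500) = 0.990050
R(B) = exp(−0.000084 × 2500) = 0.810584
R(C) = exp(−0.000051 × 2500) = 0.880293
Series (A and B): 0.990050 × 0.810584 = 0.802519
Parallel ([0.802519] and C): 1 − (1 − 0.802519)(1 − 0.880293) = 0.9764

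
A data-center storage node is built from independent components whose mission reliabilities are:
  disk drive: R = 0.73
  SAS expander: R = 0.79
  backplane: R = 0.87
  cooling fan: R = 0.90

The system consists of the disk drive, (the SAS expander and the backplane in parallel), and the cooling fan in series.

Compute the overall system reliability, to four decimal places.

0.6391

Parallel (SAS expander and backplane): 1 − (1 − 0.790000)(1 − 0.870000) = 0.972700
Series (disk drive, [0.972700], and cooling fan): 0.730000 × 0.972700 × 0.900000 = 0.6391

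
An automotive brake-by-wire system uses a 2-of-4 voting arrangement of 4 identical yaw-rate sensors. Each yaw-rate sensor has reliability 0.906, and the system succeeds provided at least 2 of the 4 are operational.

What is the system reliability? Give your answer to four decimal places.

0.9969

R = Σ_{i=2}^{4} C(4,i) p^i (1−p)^{4−i} with p = 0.906
C(4,2)·0.906^2·0.094^2 = 0.043517
C(4,3)·0.906^3·0.094^1 = 0.279623
C(4,4)·0.906^4·0.094^0 = 0.673772
Sum = 0.9969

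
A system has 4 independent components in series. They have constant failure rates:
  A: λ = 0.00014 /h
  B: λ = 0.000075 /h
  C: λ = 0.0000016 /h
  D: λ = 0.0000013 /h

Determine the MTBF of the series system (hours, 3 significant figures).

Series of exponential components: λ_sys = Σ λ_i
λ_sys = 0.00014 + 0.000075 + 0.0000016 + 0.0000013 = 2.1790e-04 /h
MTBF = 1 / λ_sys = 4590 h

4590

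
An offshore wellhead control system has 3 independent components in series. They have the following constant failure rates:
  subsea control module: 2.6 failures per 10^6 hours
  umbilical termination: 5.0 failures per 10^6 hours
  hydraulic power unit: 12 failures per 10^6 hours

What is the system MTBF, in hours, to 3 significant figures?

51000

Series of exponential components: λ_sys = Σ λ_i
λ_sys = 0.0000026 + 0.0000050 + 0.000012 = 1.9600e-05 /h
MTBF = 1 / λ_sys = 51000 h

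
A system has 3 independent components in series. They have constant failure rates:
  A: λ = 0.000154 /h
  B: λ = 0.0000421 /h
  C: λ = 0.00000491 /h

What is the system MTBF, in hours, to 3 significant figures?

4970

Series of exponential components: λ_sys = Σ λ_i
λ_sys = 0.000154 + 0.0000421 + 0.00000491 = 2.0101e-04 /h
MTBF = 1 / λ_sys = 4970 h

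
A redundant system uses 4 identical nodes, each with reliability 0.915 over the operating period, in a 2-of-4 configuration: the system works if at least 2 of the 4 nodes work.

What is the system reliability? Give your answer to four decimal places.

0.9977

R = Σ_{i=2}^{4} C(4,i) p^i (1−p)^{4−i} with p = 0.915
C(4,2)·0.915^2·0.085^2 = 0.036294
C(4,3)·0.915^3·0.085^1 = 0.260461
C(4,4)·0.915^4·0.085^0 = 0.700946
Sum = 0.9977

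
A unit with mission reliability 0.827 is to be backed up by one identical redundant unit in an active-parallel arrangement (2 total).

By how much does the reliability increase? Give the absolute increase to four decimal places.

0.1431

R_before = 0.827
R_after = 1 − (1 − 0.827)^2 = 0.9701
ΔR = 0.9701 − 0.827 = 0.1431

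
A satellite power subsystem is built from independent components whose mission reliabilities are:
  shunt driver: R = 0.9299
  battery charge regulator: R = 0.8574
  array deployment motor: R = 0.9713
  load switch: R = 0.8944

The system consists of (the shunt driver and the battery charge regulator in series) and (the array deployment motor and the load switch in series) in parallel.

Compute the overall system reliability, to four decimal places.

Series (shunt driver and battery charge regulator): 0.929900 × 0.857400 = 0.797296
Series (array deployment motor and load switch): 0.971300 × 0.894400 = 0.868731
Parallel ([0.797296] and [0.868731]): 1 − (1 − 0.797296)(1 − 0.868731) = 0.9734

0.9734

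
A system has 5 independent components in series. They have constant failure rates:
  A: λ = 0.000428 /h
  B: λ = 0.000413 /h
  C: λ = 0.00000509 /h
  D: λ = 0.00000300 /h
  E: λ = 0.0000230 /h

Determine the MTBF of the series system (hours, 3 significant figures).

Series of exponential components: λ_sys = Σ λ_i
λ_sys = 0.000428 + 0.000413 + 0.00000509 + 0.00000300 + 0.0000230 = 8.7209e-04 /h
MTBF = 1 / λ_sys = 1150 h

1150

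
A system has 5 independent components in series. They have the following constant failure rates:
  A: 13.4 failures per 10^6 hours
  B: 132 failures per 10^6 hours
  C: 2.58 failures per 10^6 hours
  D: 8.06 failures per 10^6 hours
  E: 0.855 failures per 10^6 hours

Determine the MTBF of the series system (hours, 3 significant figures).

Series of exponential components: λ_sys = Σ λ_i
λ_sys = 0.0000134 + 0.000132 + 0.00000258 + 0.00000806 + 0.000000855 = 1.5690e-04 /h
MTBF = 1 / λ_sys = 6370 h

6370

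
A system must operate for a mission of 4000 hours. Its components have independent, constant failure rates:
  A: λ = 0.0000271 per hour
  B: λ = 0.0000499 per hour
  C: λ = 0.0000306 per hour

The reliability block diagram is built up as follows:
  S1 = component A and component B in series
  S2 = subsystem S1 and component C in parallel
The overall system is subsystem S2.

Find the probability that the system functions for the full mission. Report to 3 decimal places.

0.969

R(A) = exp(−0.0000271 × 4000) = 0.89727
R(B) = exp(−0.0000499 × 4000) = 0.81906
R(C) = exp(−0.0000306 × 4000) = 0.88479
Series (A and B): 0.89727 × 0.81906 = 0.73492
Parallel ([0.73492] and C): 1 − (1 − 0.73492)(1 − 0.88479) = 0.969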